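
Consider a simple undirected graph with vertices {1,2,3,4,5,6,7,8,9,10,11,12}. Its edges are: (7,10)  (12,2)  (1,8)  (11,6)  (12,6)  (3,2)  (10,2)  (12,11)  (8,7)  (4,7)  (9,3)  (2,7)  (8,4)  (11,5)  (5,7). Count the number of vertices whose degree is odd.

6

Degrees: 1:1, 2:4, 3:2, 4:2, 5:2, 6:2, 7:5, 8:3, 9:1, 10:2, 11:3, 12:3
Odd-degree vertices: 1, 7, 8, 9, 11, 12.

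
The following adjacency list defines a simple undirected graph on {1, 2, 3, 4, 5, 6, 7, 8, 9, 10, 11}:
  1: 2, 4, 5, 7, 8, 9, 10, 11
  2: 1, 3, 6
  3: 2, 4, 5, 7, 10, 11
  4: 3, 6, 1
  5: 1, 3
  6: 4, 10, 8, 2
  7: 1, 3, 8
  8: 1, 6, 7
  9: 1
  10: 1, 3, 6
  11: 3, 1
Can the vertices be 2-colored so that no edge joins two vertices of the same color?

The cycle 7-8-6-4-3-7 has length 5, which is odd, so the graph is not bipartite.

No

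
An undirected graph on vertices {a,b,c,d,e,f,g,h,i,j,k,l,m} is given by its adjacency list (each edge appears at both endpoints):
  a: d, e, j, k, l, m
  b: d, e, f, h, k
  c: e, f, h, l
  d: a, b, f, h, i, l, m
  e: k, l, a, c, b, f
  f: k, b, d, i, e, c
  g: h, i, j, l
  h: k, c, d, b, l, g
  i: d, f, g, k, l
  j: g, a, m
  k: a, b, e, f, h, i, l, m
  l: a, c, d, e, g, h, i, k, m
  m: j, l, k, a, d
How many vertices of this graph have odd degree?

6

Degrees: a:6, b:5, c:4, d:7, e:6, f:6, g:4, h:6, i:5, j:3, k:8, l:9, m:5
Odd-degree vertices: b, d, i, j, l, m.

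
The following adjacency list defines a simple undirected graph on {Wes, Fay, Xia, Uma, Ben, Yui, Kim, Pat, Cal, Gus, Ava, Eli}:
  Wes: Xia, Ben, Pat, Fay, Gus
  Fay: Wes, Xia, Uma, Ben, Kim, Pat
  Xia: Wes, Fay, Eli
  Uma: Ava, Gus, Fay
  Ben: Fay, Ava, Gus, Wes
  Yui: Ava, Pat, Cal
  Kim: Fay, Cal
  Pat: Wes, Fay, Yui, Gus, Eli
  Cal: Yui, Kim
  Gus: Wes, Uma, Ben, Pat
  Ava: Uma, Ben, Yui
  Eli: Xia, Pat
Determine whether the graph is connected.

Yes

A breadth-first search from Wes visits Wes, Ben, Gus, Pat, Fay, Xia, Ava, Uma, Eli, Yui, Kim, Cal — all 12 vertices — so the graph is connected.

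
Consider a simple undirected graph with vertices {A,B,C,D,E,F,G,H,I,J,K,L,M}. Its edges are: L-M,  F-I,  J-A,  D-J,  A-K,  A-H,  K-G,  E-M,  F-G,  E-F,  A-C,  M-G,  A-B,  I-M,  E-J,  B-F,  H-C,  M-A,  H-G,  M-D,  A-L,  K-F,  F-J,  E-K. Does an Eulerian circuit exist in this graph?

No

Degrees: A:7, B:2, C:2, D:2, E:4, F:6, G:4, H:3, I:2, J:4, K:4, L:2, M:6
Vertices with odd degree: A, H. An Eulerian circuit requires all degrees even.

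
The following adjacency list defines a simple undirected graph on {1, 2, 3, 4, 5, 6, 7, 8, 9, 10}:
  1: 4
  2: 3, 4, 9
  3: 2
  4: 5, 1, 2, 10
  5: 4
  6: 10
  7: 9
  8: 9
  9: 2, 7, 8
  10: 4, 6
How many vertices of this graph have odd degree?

Degrees: 1:1, 2:3, 3:1, 4:4, 5:1, 6:1, 7:1, 8:1, 9:3, 10:2
Odd-degree vertices: 1, 2, 3, 5, 6, 7, 8, 9.

8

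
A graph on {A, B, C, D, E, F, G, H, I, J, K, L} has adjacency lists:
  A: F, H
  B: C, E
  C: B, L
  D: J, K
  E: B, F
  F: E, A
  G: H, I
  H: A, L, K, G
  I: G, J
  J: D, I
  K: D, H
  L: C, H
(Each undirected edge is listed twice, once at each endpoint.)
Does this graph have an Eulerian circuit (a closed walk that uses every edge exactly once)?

Degrees: A:2, B:2, C:2, D:2, E:2, F:2, G:2, H:4, I:2, J:2, K:2, L:2
All degrees are even and the non-isolated vertices are connected — an Eulerian circuit exists.

Yes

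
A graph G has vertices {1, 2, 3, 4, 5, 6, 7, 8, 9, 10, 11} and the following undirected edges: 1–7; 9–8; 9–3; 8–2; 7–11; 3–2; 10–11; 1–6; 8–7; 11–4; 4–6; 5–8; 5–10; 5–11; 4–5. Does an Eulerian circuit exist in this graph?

No

Degrees: 1:2, 2:2, 3:2, 4:3, 5:4, 6:2, 7:3, 8:4, 9:2, 10:2, 11:4
4, 7 have odd degree; an Eulerian circuit needs every degree to be even, so none exists.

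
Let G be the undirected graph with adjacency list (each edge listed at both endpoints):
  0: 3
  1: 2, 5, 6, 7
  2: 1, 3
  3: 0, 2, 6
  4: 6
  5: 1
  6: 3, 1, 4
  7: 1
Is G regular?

Degrees: 0:1, 1:4, 2:2, 3:3, 4:1, 5:1, 6:3, 7:1
Degrees are not all equal (e.g. deg(0)=1 but deg(1)=4); not regular.

No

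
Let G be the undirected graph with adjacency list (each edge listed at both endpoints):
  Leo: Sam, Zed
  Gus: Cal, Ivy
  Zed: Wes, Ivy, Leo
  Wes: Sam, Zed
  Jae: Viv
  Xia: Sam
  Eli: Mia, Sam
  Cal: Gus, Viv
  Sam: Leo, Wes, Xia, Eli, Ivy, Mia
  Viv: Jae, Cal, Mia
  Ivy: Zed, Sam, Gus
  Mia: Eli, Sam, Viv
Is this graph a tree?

No

The graph has 12 vertices and 15 edges.
Connected but with 15 > 11 edges, so it has a cycle and is not a tree.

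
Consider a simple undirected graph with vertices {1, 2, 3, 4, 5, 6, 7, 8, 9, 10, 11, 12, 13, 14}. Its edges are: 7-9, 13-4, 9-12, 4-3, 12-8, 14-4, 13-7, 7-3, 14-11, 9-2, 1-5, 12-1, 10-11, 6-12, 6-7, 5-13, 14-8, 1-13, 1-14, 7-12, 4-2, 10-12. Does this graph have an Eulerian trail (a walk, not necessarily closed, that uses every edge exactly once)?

Yes

Degrees: 1:4, 2:2, 3:2, 4:4, 5:2, 6:2, 7:5, 8:2, 9:3, 10:2, 11:2, 12:6, 13:4, 14:4
Odd-degree vertices: 7, 9 (2 total).
The non-isolated vertices are connected and exactly 2 have odd degree, so an Eulerian trail exists (from 7 to 9).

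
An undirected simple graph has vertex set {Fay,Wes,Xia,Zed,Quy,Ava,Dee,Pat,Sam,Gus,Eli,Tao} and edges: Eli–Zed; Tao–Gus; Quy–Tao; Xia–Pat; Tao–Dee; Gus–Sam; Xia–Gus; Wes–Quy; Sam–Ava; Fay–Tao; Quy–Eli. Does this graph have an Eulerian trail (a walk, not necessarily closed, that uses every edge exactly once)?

No

Degrees: Fay:1, Wes:1, Xia:2, Zed:1, Quy:3, Ava:1, Dee:1, Pat:1, Sam:2, Gus:3, Eli:2, Tao:4
Odd-degree vertices: Fay, Wes, Zed, Quy, Ava, Dee, Pat, Gus (8 total).
An Eulerian trail requires 0 or 2 odd-degree vertices; here there are 8.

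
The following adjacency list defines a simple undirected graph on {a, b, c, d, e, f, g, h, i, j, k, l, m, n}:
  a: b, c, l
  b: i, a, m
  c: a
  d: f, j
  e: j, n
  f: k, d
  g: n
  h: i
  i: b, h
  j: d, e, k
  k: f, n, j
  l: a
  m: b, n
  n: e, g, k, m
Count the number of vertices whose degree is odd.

8

Degrees: a:3, b:3, c:1, d:2, e:2, f:2, g:1, h:1, i:2, j:3, k:3, l:1, m:2, n:4
Odd-degree vertices: a, b, c, g, h, j, k, l.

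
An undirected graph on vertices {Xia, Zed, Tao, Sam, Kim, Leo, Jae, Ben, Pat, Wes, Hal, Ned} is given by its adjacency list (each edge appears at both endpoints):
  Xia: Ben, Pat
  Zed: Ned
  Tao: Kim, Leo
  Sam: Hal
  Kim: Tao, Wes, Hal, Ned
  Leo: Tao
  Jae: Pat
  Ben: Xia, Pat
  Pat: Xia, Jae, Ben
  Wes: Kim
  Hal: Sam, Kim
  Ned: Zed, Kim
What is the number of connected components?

Component: {Xia, Jae, Ben, Pat}
Component: {Zed, Tao, Sam, Kim, Leo, Wes, Hal, Ned}

2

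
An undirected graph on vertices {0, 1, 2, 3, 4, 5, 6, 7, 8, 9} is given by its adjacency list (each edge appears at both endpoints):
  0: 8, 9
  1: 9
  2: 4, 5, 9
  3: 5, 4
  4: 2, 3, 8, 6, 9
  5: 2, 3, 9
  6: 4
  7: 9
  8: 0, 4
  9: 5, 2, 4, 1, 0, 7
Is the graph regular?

No

Degrees: 0:2, 1:1, 2:3, 3:2, 4:5, 5:3, 6:1, 7:1, 8:2, 9:6
Degrees are not all equal (e.g. deg(1)=1 but deg(9)=6); not regular.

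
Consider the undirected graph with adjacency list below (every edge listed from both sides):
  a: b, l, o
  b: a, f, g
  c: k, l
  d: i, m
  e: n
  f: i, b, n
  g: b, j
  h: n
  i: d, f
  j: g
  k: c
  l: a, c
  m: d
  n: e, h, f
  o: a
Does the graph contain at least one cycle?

No

|V| = 15, |E| = 14, number of components = 1.
Since 14 = 15 - 1, the graph is a forest and contains no cycle.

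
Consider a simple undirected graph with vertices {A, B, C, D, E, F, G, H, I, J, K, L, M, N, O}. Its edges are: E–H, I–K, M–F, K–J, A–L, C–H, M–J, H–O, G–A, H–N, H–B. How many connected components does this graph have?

4

Component: {D}
Component: {A, G, L}
Component: {F, I, J, K, M}
Component: {B, C, E, H, N, O}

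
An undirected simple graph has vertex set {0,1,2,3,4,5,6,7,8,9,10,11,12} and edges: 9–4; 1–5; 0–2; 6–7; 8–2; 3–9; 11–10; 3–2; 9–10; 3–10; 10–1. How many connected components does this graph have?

Component: {12}
Component: {6, 7}
Component: {0, 1, 2, 3, 4, 5, 8, 9, 10, 11}

3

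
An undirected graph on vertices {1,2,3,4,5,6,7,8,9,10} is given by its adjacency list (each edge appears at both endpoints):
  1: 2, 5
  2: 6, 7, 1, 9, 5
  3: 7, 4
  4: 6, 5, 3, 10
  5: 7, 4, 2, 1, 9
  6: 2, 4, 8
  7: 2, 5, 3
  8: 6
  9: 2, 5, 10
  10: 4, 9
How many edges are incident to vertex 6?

Neighbors of 6: 2, 4, 8.

3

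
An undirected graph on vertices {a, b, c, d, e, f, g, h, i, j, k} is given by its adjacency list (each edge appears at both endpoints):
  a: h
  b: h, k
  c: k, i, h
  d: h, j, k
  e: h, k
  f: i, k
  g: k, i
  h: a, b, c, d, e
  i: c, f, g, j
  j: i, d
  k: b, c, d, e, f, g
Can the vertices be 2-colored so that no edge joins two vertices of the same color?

The cycle g-i-j-d-k-g has length 5, which is odd, so the graph is not bipartite.

No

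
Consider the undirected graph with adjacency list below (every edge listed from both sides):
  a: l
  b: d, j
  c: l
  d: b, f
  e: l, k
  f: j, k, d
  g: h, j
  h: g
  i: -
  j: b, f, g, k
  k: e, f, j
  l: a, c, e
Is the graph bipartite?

No

j-f-k-j is an odd cycle (length 3), and a bipartite graph can contain only even cycles.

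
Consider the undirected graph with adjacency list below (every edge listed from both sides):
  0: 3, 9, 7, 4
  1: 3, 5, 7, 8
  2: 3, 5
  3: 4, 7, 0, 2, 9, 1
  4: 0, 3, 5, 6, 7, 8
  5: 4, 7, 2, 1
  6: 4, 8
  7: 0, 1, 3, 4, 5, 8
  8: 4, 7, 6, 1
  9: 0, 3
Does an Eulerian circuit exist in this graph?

Yes

Degrees: 0:4, 1:4, 2:2, 3:6, 4:6, 5:4, 6:2, 7:6, 8:4, 9:2
All degrees are even and the non-isolated vertices are connected — an Eulerian circuit exists.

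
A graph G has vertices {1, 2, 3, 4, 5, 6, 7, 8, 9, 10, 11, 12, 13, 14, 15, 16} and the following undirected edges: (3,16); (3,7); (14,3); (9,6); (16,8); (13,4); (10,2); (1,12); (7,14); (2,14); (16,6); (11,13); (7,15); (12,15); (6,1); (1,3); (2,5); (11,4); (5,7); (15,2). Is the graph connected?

Component: {4, 11, 13}
Component: {1, 2, 3, 5, 6, 7, 8, 9, 10, 12, 14, 15, 16}
No edge joins these 2 groups, so the graph is disconnected.

No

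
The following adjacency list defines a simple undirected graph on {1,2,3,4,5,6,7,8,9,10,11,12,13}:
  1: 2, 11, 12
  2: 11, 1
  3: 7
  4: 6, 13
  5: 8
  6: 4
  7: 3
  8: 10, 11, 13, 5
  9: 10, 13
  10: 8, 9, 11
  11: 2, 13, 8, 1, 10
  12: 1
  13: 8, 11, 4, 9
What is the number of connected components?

2

Component: {3, 7}
Component: {1, 2, 4, 5, 6, 8, 9, 10, 11, 12, 13}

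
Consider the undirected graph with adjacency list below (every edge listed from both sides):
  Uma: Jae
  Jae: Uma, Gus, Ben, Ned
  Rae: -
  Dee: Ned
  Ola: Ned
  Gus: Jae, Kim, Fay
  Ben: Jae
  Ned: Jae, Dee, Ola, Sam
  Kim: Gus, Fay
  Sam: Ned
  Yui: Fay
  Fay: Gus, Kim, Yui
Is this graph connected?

No

Component: {Rae}
Component: {Uma, Jae, Dee, Ola, Gus, Ben, Ned, Kim, Sam, Yui, Fay}
No edge joins these 2 groups, so the graph is disconnected.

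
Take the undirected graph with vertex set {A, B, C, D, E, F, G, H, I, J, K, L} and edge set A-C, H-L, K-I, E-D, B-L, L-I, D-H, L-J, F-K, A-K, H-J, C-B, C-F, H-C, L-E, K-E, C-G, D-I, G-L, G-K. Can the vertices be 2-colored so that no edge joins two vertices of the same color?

H-J-L-H is an odd cycle (length 3), and a bipartite graph can contain only even cycles.

No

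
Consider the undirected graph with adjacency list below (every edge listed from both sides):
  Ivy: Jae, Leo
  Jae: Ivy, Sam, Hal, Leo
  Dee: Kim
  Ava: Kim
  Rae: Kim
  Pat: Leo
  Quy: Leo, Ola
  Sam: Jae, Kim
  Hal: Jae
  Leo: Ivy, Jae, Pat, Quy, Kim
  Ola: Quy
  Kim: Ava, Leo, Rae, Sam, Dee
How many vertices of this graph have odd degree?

Degrees: Ivy:2, Jae:4, Dee:1, Ava:1, Rae:1, Pat:1, Quy:2, Sam:2, Hal:1, Leo:5, Ola:1, Kim:5
Odd-degree vertices: Dee, Ava, Rae, Pat, Hal, Leo, Ola, Kim.

8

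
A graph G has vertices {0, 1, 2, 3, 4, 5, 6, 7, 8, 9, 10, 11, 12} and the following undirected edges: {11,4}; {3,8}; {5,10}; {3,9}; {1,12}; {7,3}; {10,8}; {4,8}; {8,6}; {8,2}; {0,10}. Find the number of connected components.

2

Component: {1, 12}
Component: {0, 2, 3, 4, 5, 6, 7, 8, 9, 10, 11}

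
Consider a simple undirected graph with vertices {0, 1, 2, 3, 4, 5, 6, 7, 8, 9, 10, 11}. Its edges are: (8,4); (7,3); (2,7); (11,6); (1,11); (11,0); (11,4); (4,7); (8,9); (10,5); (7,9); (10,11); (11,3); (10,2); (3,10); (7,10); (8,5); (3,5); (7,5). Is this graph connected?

Starting from 0 and exploring outward reaches every vertex (0, 11, 4, 6, 1, 10, 3, 7, 8, 2, 5, 9); the graph is connected.

Yes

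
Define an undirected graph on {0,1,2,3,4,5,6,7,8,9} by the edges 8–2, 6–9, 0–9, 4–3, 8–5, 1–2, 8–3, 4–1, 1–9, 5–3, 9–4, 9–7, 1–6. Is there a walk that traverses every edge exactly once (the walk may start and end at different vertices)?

No

Degrees: 0:1, 1:4, 2:2, 3:3, 4:3, 5:2, 6:2, 7:1, 8:3, 9:5
Odd-degree vertices: 0, 3, 4, 7, 8, 9 (6 total).
An Eulerian trail requires 0 or 2 odd-degree vertices; here there are 6.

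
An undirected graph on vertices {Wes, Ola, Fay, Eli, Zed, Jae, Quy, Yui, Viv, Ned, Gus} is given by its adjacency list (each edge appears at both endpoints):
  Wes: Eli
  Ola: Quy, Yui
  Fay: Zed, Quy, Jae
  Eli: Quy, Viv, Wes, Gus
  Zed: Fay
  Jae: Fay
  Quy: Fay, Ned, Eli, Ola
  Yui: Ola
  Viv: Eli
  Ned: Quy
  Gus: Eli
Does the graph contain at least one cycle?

No

The graph has 11 vertices, 10 edges, and 1 connected component.
A forest on 11 vertices with 1 component has exactly 10 edges, which matches — so no cycle.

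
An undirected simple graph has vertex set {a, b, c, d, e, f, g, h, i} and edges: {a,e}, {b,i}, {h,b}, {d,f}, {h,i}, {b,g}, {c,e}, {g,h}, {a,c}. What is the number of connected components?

3

Component: {d, f}
Component: {a, c, e}
Component: {b, g, h, i}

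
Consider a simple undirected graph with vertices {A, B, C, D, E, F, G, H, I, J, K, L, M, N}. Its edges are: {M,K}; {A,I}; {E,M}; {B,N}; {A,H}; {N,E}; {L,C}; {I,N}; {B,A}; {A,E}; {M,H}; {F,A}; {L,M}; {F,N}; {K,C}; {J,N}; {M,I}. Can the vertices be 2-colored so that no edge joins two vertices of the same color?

Partition the vertices as {B, D, E, F, G, H, I, J, K, L} vs {A, C, M, N}. Each listed edge has one endpoint in each part, so the graph is bipartite.

Yes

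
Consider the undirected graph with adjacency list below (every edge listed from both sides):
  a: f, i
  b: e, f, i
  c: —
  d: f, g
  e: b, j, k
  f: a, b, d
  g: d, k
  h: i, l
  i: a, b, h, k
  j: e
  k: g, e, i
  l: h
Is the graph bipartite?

A valid 2-coloring puts {c, e, f, g, i, l} on one side and {a, b, d, h, j, k} on the other; every edge crosses between the two sides.

Yes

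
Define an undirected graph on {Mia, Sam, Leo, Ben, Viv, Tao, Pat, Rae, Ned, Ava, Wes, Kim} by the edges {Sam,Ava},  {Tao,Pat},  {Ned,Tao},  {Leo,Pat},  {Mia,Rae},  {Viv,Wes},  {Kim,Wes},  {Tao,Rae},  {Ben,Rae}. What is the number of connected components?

Component: {Sam, Ava}
Component: {Viv, Wes, Kim}
Component: {Mia, Leo, Ben, Tao, Pat, Rae, Ned}

3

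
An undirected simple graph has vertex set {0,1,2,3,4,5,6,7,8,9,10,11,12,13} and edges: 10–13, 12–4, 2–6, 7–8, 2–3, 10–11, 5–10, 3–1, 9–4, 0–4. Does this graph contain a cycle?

No

|V| = 14, |E| = 10, number of components = 4.
A forest on 14 vertices with 4 components has exactly 10 edges, which matches — so no cycle.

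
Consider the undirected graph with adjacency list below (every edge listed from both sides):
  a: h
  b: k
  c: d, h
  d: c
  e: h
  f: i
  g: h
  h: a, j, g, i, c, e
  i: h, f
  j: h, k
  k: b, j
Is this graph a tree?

Yes

|V| = 11, |E| = 10.
It is connected with exactly 10 edges, hence acyclic — it is a tree.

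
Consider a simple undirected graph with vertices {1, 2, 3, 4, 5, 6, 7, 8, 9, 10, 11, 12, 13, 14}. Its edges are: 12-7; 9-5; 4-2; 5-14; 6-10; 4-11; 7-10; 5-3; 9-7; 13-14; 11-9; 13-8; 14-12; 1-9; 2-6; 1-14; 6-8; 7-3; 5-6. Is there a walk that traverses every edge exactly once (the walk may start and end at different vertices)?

Degrees: 1:2, 2:2, 3:2, 4:2, 5:4, 6:4, 7:4, 8:2, 9:4, 10:2, 11:2, 12:2, 13:2, 14:4
Odd-degree vertices: none (0 total).
With 0 odd-degree vertices and all edges in one connected piece, an Eulerian trail exists.

Yes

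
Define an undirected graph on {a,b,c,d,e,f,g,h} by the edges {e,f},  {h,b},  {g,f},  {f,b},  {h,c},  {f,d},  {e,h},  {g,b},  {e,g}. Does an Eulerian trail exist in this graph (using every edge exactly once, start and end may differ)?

Degrees: a:0, b:3, c:1, d:1, e:3, f:4, g:3, h:3
Odd-degree vertices: b, c, d, e, g, h (6 total).
An Eulerian trail requires 0 or 2 odd-degree vertices; here there are 6.

No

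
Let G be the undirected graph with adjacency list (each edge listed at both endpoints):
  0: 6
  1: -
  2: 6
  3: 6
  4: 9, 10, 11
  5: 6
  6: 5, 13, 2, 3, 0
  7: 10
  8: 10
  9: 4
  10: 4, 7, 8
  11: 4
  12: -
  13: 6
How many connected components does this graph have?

4

Component: {1}
Component: {12}
Component: {0, 2, 3, 5, 6, 13}
Component: {4, 7, 8, 9, 10, 11}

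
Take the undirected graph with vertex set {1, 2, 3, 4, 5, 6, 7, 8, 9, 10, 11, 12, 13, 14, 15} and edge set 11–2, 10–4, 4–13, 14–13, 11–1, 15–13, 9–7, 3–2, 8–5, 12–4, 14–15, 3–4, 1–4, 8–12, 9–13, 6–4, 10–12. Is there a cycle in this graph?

Yes

|V| = 15, |E| = 17, number of components = 1.
Since 17 > 15 - 1, a cycle must exist; for instance 1-4-3-2-11-1.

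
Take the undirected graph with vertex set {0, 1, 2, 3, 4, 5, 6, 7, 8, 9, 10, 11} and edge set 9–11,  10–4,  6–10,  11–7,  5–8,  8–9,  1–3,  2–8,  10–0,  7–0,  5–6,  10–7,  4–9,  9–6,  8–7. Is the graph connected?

Component: {1, 3}
Component: {0, 2, 4, 5, 6, 7, 8, 9, 10, 11}
No edge joins these 2 groups, so the graph is disconnected.

No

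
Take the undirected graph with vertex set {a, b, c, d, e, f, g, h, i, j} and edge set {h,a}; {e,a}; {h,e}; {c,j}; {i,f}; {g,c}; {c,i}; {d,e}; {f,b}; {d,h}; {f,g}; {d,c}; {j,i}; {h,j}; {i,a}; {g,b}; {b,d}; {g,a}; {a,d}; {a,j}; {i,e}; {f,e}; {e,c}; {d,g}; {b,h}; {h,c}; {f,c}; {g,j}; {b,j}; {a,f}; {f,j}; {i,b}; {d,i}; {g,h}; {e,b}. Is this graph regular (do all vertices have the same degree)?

Degrees: a:7, b:7, c:7, d:7, e:7, f:7, g:7, h:7, i:7, j:7
Every vertex has degree 7, so the graph is 7-regular.

Yes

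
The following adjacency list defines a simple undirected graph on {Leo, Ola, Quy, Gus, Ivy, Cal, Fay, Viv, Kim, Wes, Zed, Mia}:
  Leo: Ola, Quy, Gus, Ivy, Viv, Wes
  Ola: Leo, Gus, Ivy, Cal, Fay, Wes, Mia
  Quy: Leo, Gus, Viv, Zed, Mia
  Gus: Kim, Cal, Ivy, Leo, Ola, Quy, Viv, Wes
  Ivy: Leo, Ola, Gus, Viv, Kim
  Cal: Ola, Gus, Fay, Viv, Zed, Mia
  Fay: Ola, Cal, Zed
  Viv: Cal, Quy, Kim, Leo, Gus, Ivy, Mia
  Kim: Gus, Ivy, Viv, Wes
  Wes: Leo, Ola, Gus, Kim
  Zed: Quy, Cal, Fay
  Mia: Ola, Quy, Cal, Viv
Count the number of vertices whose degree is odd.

6

Degrees: Leo:6, Ola:7, Quy:5, Gus:8, Ivy:5, Cal:6, Fay:3, Viv:7, Kim:4, Wes:4, Zed:3, Mia:4
Odd-degree vertices: Ola, Quy, Ivy, Fay, Viv, Zed.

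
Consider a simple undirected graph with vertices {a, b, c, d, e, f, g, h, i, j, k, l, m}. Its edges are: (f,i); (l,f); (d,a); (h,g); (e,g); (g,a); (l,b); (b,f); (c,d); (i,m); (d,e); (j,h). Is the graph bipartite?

No

The cycle l-b-f-l has length 3, which is odd, so the graph is not bipartite.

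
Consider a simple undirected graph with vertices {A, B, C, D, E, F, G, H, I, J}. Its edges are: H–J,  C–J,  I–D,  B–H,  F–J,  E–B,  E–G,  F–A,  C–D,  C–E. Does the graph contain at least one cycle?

Yes

|V| = 10, |E| = 10, number of components = 1.
One cycle is J-C-E-B-H-J.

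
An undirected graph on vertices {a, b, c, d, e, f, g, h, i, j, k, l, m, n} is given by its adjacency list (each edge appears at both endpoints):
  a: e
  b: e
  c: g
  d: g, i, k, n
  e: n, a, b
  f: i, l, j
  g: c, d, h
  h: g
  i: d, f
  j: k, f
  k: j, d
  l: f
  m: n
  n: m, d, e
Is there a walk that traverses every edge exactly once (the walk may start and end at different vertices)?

Degrees: a:1, b:1, c:1, d:4, e:3, f:3, g:3, h:1, i:2, j:2, k:2, l:1, m:1, n:3
Odd-degree vertices: a, b, c, e, f, g, h, l, m, n (10 total).
An Eulerian trail requires 0 or 2 odd-degree vertices; here there are 10.

No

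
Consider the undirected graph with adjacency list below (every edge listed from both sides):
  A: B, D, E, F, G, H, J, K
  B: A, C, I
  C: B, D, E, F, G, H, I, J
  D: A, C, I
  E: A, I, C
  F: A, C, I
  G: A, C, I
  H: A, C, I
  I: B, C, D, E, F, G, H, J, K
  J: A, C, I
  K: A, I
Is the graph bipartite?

No

The cycle E-C-I-E has length 3, which is odd, so the graph is not bipartite.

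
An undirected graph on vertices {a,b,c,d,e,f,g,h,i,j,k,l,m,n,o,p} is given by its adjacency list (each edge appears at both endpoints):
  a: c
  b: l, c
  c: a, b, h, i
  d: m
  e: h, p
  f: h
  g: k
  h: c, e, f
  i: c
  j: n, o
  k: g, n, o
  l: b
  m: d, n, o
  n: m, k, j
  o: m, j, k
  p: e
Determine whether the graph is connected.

No

Component: {d, g, j, k, m, n, o}
Component: {a, b, c, e, f, h, i, l, p}
No edge joins these 2 groups, so the graph is disconnected.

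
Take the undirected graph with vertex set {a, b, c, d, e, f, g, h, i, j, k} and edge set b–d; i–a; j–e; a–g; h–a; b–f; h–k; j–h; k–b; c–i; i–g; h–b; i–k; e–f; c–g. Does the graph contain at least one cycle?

The graph has 11 vertices, 15 edges, and 1 connected component.
Since 15 > 11 - 1, a cycle must exist; for instance k-b-f-e-j-h-k.

Yes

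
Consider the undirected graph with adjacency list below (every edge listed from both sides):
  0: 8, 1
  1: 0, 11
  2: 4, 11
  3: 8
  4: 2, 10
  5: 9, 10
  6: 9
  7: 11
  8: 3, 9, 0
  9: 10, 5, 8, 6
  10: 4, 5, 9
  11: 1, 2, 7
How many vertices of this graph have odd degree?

Degrees: 0:2, 1:2, 2:2, 3:1, 4:2, 5:2, 6:1, 7:1, 8:3, 9:4, 10:3, 11:3
Odd-degree vertices: 3, 6, 7, 8, 10, 11.

6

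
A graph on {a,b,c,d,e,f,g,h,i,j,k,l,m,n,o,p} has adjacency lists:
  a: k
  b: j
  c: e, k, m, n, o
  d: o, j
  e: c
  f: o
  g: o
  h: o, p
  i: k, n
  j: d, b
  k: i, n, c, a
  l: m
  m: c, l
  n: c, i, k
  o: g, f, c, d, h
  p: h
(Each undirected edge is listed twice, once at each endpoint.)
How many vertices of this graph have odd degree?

Degrees: a:1, b:1, c:5, d:2, e:1, f:1, g:1, h:2, i:2, j:2, k:4, l:1, m:2, n:3, o:5, p:1
Odd-degree vertices: a, b, c, e, f, g, l, n, o, p.

10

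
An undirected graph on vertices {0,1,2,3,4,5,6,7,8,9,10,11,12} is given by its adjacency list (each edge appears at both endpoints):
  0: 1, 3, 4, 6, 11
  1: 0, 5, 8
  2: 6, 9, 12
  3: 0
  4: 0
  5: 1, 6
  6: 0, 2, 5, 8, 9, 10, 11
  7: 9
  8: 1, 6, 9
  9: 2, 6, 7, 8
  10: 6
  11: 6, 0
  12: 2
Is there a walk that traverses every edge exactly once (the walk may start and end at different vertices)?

Degrees: 0:5, 1:3, 2:3, 3:1, 4:1, 5:2, 6:7, 7:1, 8:3, 9:4, 10:1, 11:2, 12:1
Odd-degree vertices: 0, 1, 2, 3, 4, 6, 7, 8, 10, 12 (10 total).
An Eulerian trail requires 0 or 2 odd-degree vertices; here there are 10.

No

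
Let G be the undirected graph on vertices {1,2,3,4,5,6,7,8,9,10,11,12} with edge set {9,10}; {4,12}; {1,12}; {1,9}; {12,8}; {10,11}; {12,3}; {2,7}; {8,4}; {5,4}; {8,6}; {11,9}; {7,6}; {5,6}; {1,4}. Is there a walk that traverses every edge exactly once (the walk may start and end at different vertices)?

Degrees: 1:3, 2:1, 3:1, 4:4, 5:2, 6:3, 7:2, 8:3, 9:3, 10:2, 11:2, 12:4
Odd-degree vertices: 1, 2, 3, 6, 8, 9 (6 total).
An Eulerian trail requires 0 or 2 odd-degree vertices; here there are 6.

No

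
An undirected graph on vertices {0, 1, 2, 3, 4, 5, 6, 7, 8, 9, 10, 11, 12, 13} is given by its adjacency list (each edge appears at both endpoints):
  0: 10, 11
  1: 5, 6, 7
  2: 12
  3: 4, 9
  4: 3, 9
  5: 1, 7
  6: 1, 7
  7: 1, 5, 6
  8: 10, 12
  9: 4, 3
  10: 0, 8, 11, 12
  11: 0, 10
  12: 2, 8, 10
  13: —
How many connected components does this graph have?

Component: {13}
Component: {3, 4, 9}
Component: {1, 5, 6, 7}
Component: {0, 2, 8, 10, 11, 12}

4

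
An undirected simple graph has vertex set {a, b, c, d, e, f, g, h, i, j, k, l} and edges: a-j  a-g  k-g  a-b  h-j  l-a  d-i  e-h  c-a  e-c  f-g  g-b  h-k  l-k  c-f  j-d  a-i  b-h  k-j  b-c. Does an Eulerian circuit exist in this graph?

Degrees: a:6, b:4, c:4, d:2, e:2, f:2, g:4, h:4, i:2, j:4, k:4, l:2
Every vertex has even degree and the edges form a single connected piece, so an Eulerian circuit exists.

Yes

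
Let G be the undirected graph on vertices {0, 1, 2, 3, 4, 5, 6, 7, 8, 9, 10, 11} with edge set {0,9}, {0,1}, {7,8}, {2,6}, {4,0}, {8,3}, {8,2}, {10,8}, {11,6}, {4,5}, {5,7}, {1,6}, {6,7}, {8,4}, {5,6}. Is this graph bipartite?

7-5-6-7 is an odd cycle (length 3), and a bipartite graph can contain only even cycles.

No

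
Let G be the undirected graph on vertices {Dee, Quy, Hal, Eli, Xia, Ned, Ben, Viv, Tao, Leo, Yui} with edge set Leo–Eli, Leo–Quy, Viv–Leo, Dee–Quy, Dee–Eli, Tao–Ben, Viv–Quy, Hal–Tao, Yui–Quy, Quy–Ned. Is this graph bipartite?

Viv-Leo-Quy-Viv is an odd cycle (length 3), and a bipartite graph can contain only even cycles.

No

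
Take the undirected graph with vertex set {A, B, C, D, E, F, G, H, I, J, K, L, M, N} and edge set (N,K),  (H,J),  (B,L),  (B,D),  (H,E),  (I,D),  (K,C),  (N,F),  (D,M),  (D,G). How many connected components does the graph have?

4

Component: {A}
Component: {E, H, J}
Component: {C, F, K, N}
Component: {B, D, G, I, L, M}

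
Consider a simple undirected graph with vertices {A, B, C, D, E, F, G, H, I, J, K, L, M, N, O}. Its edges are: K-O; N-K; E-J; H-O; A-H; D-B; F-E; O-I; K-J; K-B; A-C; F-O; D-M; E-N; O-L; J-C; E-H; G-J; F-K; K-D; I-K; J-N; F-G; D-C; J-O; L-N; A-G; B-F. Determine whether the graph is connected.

Yes

A breadth-first search from A visits A, G, H, C, F, J, E, O, D, K, B, N, I, L, M — all 15 vertices — so the graph is connected.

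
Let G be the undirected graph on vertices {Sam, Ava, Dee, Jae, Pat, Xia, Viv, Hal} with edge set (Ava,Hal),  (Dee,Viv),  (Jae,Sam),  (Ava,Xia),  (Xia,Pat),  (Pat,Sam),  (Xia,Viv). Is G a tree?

Yes

|V| = 8, |E| = 7.
It is connected with exactly 7 edges, hence acyclic — it is a tree.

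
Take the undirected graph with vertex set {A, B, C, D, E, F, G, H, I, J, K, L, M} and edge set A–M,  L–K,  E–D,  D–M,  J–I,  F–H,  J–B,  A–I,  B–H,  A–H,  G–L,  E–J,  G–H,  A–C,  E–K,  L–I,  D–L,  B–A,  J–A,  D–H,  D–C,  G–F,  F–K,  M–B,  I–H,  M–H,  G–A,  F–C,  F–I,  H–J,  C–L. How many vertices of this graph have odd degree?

Degrees: A:7, B:4, C:4, D:5, E:3, F:5, G:4, H:8, I:5, J:5, K:3, L:5, M:4
Odd-degree vertices: A, D, E, F, I, J, K, L.

8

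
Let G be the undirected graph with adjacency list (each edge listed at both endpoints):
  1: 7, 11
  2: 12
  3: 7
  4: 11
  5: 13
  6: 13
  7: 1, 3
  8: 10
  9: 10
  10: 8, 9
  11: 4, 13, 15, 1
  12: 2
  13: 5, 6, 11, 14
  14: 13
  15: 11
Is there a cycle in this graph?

No

|V| = 15, |E| = 12, number of components = 3.
Since 12 = 15 - 3, the graph is a forest and contains no cycle.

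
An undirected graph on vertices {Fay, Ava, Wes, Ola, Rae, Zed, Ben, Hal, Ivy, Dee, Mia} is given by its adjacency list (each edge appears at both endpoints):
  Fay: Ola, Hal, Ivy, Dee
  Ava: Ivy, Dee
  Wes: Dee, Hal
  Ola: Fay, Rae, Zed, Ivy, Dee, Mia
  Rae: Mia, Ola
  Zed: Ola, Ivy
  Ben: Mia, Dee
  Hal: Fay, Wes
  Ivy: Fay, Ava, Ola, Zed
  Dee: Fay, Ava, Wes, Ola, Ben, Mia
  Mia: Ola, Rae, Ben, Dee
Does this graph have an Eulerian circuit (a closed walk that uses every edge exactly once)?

Degrees: Fay:4, Ava:2, Wes:2, Ola:6, Rae:2, Zed:2, Ben:2, Hal:2, Ivy:4, Dee:6, Mia:4
Every vertex has even degree and the edges form a single connected piece, so an Eulerian circuit exists.

Yes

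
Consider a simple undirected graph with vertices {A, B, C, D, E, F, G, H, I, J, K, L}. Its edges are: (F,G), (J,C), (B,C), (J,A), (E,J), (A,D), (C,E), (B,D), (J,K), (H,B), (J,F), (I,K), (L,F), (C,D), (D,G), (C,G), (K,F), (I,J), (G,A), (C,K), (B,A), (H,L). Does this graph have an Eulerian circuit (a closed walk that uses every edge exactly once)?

Degrees: A:4, B:4, C:6, D:4, E:2, F:4, G:4, H:2, I:2, J:6, K:4, L:2
All degrees are even and the non-isolated vertices are connected — an Eulerian circuit exists.

Yes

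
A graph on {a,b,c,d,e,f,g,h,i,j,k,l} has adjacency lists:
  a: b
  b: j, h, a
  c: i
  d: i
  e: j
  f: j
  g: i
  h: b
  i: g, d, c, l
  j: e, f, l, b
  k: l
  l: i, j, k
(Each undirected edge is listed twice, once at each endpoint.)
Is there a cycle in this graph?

No

The graph has 12 vertices, 11 edges, and 1 connected component.
Since 11 = 12 - 1, the graph is a forest and contains no cycle.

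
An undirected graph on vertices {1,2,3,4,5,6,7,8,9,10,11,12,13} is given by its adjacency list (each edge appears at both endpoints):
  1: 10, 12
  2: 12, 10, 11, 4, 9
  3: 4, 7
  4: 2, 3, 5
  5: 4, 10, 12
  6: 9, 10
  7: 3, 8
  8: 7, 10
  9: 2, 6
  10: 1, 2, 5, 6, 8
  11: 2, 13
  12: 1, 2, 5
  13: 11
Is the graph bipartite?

Partition the vertices as {4, 7, 9, 10, 11, 12} vs {1, 2, 3, 5, 6, 8, 13}. Each listed edge has one endpoint in each part, so the graph is bipartite.

Yes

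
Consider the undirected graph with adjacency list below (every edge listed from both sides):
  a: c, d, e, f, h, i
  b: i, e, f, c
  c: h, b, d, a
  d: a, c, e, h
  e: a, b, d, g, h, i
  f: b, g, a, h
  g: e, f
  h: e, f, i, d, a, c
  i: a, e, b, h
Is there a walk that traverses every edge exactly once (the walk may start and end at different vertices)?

Yes

Degrees: a:6, b:4, c:4, d:4, e:6, f:4, g:2, h:6, i:4
Odd-degree vertices: none (0 total).
With 0 odd-degree vertices and all edges in one connected piece, an Eulerian trail exists.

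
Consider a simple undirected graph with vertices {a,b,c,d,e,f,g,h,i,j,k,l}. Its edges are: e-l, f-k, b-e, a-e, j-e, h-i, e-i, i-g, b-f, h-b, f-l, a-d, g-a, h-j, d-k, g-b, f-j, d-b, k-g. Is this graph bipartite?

Yes

Color {c, d, e, f, g, h} black and {a, b, i, j, k, l} white. No edge joins two same-colored vertices, so the graph is bipartite.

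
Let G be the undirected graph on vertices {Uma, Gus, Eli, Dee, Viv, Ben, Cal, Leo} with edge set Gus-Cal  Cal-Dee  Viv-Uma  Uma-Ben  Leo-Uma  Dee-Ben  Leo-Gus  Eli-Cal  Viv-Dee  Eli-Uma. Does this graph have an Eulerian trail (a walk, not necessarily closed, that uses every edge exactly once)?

Yes

Degrees: Uma:4, Gus:2, Eli:2, Dee:3, Viv:2, Ben:2, Cal:3, Leo:2
Odd-degree vertices: Dee, Cal (2 total).
The non-isolated vertices are connected and exactly 2 have odd degree, so an Eulerian trail exists (from Dee to Cal).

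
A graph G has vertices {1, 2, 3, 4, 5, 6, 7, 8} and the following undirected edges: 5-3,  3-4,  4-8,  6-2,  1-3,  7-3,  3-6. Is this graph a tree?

Yes

|V| = 8, |E| = 7.
Connected and |E| = |V| - 1, which characterizes a tree.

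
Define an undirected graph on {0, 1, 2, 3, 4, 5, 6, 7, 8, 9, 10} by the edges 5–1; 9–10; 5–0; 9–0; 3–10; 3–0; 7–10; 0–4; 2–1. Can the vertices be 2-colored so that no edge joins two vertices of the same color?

Yes

Partition the vertices as {2, 3, 4, 5, 6, 7, 8, 9} vs {0, 1, 10}. Each listed edge has one endpoint in each part, so the graph is bipartite.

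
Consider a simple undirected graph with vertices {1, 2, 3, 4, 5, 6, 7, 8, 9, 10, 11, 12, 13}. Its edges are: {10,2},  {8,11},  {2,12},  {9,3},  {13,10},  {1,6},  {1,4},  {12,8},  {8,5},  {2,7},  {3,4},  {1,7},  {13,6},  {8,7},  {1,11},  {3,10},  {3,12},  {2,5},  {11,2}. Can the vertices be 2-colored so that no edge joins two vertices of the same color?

Partition the vertices as {4, 5, 6, 7, 9, 10, 11, 12} vs {1, 2, 3, 8, 13}. Each listed edge has one endpoint in each part, so the graph is bipartite.

Yes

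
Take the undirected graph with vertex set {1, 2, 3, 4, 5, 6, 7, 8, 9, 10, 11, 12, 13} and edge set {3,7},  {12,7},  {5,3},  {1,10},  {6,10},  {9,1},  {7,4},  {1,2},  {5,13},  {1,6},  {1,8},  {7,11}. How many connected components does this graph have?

Component: {1, 2, 6, 8, 9, 10}
Component: {3, 4, 5, 7, 11, 12, 13}

2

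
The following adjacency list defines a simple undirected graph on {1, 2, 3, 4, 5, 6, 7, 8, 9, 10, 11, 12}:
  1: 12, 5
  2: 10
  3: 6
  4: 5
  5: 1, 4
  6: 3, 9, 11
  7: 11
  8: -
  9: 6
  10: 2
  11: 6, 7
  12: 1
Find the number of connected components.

4

Component: {8}
Component: {2, 10}
Component: {1, 4, 5, 12}
Component: {3, 6, 7, 9, 11}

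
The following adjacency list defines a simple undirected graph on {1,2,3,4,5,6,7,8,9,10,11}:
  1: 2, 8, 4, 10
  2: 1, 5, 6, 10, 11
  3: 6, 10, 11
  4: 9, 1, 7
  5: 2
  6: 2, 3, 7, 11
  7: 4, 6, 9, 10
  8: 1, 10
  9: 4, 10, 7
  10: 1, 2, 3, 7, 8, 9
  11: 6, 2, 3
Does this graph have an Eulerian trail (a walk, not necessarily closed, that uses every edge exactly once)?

No

Degrees: 1:4, 2:5, 3:3, 4:3, 5:1, 6:4, 7:4, 8:2, 9:3, 10:6, 11:3
Odd-degree vertices: 2, 3, 4, 5, 9, 11 (6 total).
An Eulerian trail requires 0 or 2 odd-degree vertices; here there are 6.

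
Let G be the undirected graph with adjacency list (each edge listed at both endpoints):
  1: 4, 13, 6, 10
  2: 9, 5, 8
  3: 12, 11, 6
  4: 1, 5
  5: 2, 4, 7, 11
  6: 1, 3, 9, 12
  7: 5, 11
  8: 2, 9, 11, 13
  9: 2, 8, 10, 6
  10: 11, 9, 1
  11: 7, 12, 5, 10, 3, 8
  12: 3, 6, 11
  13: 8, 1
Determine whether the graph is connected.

Yes

Starting from 1 and exploring outward reaches every vertex (1, 10, 4, 13, 6, 11, 9, 5, 8, 3, 12, 7, 2); the graph is connected.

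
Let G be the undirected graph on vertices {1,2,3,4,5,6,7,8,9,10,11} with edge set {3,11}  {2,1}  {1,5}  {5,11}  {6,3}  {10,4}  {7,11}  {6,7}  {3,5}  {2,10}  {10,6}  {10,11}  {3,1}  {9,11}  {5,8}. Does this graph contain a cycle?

The graph has 11 vertices, 15 edges, and 1 connected component.
Since 15 > 11 - 1, a cycle must exist; for instance 6-10-11-7-6.

Yes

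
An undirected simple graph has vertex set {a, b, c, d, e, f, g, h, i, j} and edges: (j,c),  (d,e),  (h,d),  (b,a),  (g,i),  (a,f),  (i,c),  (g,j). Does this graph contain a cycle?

|V| = 10, |E| = 8, number of components = 3.
One cycle is c-j-g-i-c.

Yes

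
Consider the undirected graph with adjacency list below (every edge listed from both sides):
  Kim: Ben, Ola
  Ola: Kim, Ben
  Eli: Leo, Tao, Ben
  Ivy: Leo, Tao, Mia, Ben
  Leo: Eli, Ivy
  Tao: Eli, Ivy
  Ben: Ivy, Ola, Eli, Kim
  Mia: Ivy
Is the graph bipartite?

The cycle Ola-Kim-Ben-Ola has length 3, which is odd, so the graph is not bipartite.

No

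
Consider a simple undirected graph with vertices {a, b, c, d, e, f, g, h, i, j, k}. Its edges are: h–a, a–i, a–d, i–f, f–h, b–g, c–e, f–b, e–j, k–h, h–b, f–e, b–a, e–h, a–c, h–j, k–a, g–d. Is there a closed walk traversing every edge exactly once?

Yes

Degrees: a:6, b:4, c:2, d:2, e:4, f:4, g:2, h:6, i:2, j:2, k:2
Every vertex has even degree and the edges form a single connected piece, so an Eulerian circuit exists.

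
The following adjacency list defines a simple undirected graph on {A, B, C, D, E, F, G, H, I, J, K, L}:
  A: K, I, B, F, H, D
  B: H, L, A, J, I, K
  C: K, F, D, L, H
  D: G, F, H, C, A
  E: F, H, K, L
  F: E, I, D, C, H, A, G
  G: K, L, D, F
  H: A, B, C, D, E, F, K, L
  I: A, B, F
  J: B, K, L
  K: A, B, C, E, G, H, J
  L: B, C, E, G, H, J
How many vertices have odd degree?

Degrees: A:6, B:6, C:5, D:5, E:4, F:7, G:4, H:8, I:3, J:3, K:7, L:6
Odd-degree vertices: C, D, F, I, J, K.

6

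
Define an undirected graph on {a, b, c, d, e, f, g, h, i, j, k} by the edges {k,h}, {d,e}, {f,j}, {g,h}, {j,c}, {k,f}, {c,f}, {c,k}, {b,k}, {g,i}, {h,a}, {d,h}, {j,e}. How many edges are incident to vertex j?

Neighbors of j: c, e, f.

3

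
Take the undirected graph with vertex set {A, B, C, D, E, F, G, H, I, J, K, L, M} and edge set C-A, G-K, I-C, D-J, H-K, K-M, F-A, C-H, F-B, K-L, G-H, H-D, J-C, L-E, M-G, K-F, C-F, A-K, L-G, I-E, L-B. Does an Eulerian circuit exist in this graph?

Degrees: A:3, B:2, C:5, D:2, E:2, F:4, G:4, H:4, I:2, J:2, K:6, L:4, M:2
A, C have odd degree; an Eulerian circuit needs every degree to be even, so none exists.

No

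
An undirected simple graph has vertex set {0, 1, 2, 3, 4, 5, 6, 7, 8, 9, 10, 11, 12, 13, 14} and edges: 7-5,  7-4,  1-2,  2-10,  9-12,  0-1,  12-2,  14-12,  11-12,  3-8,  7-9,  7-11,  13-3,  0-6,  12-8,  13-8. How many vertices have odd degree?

8

Degrees: 0:2, 1:2, 2:3, 3:2, 4:1, 5:1, 6:1, 7:4, 8:3, 9:2, 10:1, 11:2, 12:5, 13:2, 14:1
Odd-degree vertices: 2, 4, 5, 6, 8, 10, 12, 14.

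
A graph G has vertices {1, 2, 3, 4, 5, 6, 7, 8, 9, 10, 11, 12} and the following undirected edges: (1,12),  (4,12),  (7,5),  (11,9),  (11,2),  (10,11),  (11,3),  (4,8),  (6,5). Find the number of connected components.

Component: {5, 6, 7}
Component: {1, 4, 8, 12}
Component: {2, 3, 9, 10, 11}

3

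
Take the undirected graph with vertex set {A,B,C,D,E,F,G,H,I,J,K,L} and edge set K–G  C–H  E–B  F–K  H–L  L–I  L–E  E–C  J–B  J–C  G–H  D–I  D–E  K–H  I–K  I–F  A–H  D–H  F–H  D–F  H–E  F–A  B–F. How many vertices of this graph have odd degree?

4

Degrees: A:2, B:3, C:3, D:4, E:5, F:6, G:2, H:8, I:4, J:2, K:4, L:3
Odd-degree vertices: B, C, E, L.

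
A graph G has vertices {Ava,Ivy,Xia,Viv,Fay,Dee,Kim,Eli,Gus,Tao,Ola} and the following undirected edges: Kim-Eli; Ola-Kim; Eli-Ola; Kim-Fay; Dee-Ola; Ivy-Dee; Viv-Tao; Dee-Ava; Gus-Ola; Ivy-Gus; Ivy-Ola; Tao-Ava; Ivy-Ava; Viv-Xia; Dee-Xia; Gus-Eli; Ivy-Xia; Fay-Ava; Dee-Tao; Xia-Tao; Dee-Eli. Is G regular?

No

Degrees: Ava:4, Ivy:5, Xia:4, Viv:2, Fay:2, Dee:6, Kim:3, Eli:4, Gus:3, Tao:4, Ola:5
Vertex Viv has degree 2 while Dee has degree 6, so the graph is not regular.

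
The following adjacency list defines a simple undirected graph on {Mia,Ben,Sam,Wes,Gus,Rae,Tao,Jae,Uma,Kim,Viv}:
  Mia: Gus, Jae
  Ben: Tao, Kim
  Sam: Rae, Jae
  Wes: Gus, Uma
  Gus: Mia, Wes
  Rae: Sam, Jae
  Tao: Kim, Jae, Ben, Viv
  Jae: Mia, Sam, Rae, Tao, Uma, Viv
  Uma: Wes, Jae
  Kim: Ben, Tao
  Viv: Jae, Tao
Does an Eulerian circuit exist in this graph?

Yes

Degrees: Mia:2, Ben:2, Sam:2, Wes:2, Gus:2, Rae:2, Tao:4, Jae:6, Uma:2, Kim:2, Viv:2
All degrees are even and the non-isolated vertices are connected — an Eulerian circuit exists.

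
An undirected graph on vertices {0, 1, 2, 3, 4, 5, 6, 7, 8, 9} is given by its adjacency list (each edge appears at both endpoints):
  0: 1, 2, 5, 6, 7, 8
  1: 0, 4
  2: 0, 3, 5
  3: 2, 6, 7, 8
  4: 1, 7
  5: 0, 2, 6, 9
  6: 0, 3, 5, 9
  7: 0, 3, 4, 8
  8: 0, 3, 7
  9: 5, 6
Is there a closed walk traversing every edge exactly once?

Degrees: 0:6, 1:2, 2:3, 3:4, 4:2, 5:4, 6:4, 7:4, 8:3, 9:2
2, 8 have odd degree; an Eulerian circuit needs every degree to be even, so none exists.

No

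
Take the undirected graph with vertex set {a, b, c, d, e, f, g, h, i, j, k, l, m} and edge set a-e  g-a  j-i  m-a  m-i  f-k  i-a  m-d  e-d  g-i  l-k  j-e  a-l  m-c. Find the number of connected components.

Component: {b}
Component: {h}
Component: {a, c, d, e, f, g, i, j, k, l, m}

3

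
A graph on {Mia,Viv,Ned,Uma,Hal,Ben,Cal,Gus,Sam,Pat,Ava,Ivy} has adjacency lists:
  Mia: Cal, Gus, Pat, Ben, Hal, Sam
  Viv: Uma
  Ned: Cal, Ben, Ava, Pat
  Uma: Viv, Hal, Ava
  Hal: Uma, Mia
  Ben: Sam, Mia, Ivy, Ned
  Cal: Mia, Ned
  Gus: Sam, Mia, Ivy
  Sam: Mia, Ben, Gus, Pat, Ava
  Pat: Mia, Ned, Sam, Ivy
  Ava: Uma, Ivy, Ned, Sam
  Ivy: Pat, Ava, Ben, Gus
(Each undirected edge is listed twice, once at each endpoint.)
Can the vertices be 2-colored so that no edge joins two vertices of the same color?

The cycle Mia-Sam-Gus-Mia has length 3, which is odd, so the graph is not bipartite.

No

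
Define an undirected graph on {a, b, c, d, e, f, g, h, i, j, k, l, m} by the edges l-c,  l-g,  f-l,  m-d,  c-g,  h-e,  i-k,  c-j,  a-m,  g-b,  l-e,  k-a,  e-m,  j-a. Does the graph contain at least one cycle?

The graph has 13 vertices, 14 edges, and 1 connected component.
Since 14 > 13 - 1, a cycle must exist; for instance l-g-c-l.

Yes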